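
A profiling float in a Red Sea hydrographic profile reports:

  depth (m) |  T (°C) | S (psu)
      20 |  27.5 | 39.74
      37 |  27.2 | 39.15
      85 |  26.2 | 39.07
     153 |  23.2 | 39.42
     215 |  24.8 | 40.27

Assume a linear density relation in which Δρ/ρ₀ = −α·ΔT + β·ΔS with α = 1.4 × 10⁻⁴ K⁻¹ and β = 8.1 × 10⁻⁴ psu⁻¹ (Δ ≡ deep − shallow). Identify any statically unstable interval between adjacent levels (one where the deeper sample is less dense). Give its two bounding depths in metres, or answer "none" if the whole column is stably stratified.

Evaluate Δρ/ρ₀ = −αΔT + βΔS across each adjacent pair:
  20–37 m: −αΔT+βΔS = −(1.4 × 10⁻⁴)(-0.3)+(8.1 × 10⁻⁴)(-0.59) = -4.4 × 10⁻⁴ → UNSTABLE
  37–85 m: −αΔT+βΔS = −(1.4 × 10⁻⁴)(-1.0)+(8.1 × 10⁻⁴)(-0.08) = 7.5 × 10⁻⁵ → stable
  85–153 m: −αΔT+βΔS = −(1.4 × 10⁻⁴)(-3.0)+(8.1 × 10⁻⁴)(+0.35) = 7.0 × 10⁻⁴ → stable
  153–215 m: −αΔT+βΔS = −(1.4 × 10⁻⁴)(+1.6)+(8.1 × 10⁻⁴)(+0.85) = 4.6 × 10⁻⁴ → stable
The 20–37 m interval has Δρ < 0: lighter water underlies denser water.

20–37 m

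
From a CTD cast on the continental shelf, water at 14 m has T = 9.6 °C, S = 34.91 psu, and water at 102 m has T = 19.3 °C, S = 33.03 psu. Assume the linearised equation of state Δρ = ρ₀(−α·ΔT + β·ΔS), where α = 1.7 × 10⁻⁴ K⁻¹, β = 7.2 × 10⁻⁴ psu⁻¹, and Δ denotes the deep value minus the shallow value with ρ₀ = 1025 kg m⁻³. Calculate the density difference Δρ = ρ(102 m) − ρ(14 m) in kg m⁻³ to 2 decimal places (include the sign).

ΔT = +9.7 K, ΔS = -1.88 psu (deep − shallow).
Δρ/ρ₀ = −(1.7 × 10⁻⁴)(+9.7) + (7.2 × 10⁻⁴)(-1.88) = -3.0026 × 10⁻³.
Δρ = 1025 × (-3.0026 × 10⁻³) = -3.08 kg m⁻³.
Negative Δρ: lighter below, statically unstable.

-3.08 kg m⁻³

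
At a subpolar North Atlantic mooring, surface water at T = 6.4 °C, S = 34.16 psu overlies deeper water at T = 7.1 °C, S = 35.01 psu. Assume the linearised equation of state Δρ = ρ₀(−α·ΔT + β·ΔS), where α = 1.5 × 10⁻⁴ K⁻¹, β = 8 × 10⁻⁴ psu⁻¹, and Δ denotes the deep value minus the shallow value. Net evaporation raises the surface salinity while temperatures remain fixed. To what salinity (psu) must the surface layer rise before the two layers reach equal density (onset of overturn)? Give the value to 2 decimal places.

34.88 psu

Neutral buoyancy requires −α(T_deep − T_surf) + β(S_deep − S_surf′) = 0.
S_surf′ = S_deep − (α/β)·ΔT = 35.01 − (1.5 × 10⁻⁴/8 × 10⁻⁴)·(+0.7) = 34.8787 psu.
Increase required: 34.8787 − 34.16 = 0.7187 psu.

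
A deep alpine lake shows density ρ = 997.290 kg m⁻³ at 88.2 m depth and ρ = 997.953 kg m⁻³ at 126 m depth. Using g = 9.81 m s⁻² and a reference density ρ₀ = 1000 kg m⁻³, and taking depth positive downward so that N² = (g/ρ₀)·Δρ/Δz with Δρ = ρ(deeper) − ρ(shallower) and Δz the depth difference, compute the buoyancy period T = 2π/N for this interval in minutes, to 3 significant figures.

Δρ = 997.953 − 997.290 = 0.663 kg m⁻³ over Δz = 126 − 88.2 = 37.8 m.
N² = (9.81/1000) × (0.663/37.8) = 1.7206 × 10⁻⁴ s⁻².
N = √(1.7206 × 10⁻⁴) = 0.013117 rad s⁻¹, so T = 2π/N = 479.01 s = 7.9835 min ≈ 7.98 min.
Since Δρ > 0 the layer is stably stratified.

7.98 min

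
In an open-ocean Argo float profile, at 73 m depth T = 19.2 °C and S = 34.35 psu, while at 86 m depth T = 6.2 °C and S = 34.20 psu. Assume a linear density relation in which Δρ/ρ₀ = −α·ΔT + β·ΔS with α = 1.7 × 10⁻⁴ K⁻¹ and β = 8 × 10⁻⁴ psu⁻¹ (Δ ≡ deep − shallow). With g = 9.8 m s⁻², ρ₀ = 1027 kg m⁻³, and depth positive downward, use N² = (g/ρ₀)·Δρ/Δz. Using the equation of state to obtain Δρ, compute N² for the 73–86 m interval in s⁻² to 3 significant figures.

ΔT = -13.0 K, ΔS = -0.15 psu (deep − shallow).
Δρ/ρ₀ = −αΔT + βΔS = 2.21 × 10⁻³ − 1.20 × 10⁻⁴ = 2.09 × 10⁻³, so Δρ ≈ 2.146 kg m⁻³.
N² = (g/ρ₀)·Δρ/Δz = g·(Δρ/ρ₀)/Δz = 9.8 × 2.09 × 10⁻³ / 13 = 1.5755 × 10⁻³ s⁻² ≈ 1.58 × 10⁻³ s⁻².

1.58 × 10⁻³ s⁻²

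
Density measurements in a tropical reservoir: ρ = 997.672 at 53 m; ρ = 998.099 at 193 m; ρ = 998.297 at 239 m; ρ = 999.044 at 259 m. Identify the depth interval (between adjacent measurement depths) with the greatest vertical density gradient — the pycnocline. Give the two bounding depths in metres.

Compute the density gradient over each adjacent pair:
  53–193 m: Δρ/Δz = 0.427/140 = 3.0 × 10⁻³ kg m⁻⁴
  193–239 m: Δρ/Δz = 0.198/46 = 4.3 × 10⁻³ kg m⁻⁴
  239–259 m: Δρ/Δz = 0.747/20 = 0.037 kg m⁻⁴
The largest gradient is in the 239–259 m interval — the pycnocline.

239–259 m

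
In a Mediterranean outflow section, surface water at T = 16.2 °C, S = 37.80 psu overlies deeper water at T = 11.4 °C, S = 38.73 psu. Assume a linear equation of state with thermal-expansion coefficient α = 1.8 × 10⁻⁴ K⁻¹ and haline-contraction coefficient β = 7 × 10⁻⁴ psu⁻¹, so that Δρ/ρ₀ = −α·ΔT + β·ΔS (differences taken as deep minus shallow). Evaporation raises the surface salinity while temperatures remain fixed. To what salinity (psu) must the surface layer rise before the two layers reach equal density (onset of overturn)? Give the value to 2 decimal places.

Neutral buoyancy requires −α(T_deep − T_surf) + β(S_deep − S_surf′) = 0.
S_surf′ = S_deep − (α/β)·ΔT = 38.73 − (1.8 × 10⁻⁴/7 × 10⁻⁴)·(-4.8) = 39.9643 psu.
Increase required: 39.9643 − 37.80 = 2.1643 psu.

39.96 psu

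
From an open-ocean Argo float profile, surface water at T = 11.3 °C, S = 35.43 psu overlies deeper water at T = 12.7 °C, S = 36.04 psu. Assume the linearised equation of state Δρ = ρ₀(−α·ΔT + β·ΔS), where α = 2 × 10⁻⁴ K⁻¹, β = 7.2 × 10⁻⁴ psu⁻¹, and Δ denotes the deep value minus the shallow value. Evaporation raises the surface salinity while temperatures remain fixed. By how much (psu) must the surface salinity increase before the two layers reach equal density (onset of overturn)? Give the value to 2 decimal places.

Neutral buoyancy requires −α(T_deep − T_surf) + β(S_deep − S_surf′) = 0.
S_surf′ = S_deep − (α/β)·ΔT = 36.04 − (2 × 10⁻⁴/7.2 × 10⁻⁴)·(+1.4) = 35.6511 psu.
Increase required: 35.6511 − 35.43 = 0.2211 psu.

0.22 psu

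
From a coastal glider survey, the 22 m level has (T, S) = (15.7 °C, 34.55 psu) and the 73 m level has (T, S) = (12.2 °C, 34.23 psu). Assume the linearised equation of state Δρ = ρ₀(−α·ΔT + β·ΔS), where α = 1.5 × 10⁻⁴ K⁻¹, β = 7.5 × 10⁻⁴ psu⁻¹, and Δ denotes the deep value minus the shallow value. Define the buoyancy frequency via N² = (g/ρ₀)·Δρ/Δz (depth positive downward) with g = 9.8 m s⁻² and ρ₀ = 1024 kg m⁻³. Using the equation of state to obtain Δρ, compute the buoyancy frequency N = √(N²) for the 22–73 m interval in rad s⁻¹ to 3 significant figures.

7.40 × 10⁻³ rad s⁻¹

ΔT = -3.5 K, ΔS = -0.32 psu (deep − shallow).
Δρ/ρ₀ = −αΔT + βΔS = 5.25 × 10⁻⁴ − 2.40 × 10⁻⁴ = 2.85 × 10⁻⁴, so Δρ ≈ 0.2918 kg m⁻³.
N² = (g/ρ₀)·Δρ/Δz = g·(Δρ/ρ₀)/Δz = 9.8 × 2.85 × 10⁻⁴ / 51 = 5.4765 × 10⁻⁵ s⁻².
N = √(5.4765 × 10⁻⁵) = 7.4003 × 10⁻³ rad s⁻¹ ≈ 7.40 × 10⁻³ rad s⁻¹.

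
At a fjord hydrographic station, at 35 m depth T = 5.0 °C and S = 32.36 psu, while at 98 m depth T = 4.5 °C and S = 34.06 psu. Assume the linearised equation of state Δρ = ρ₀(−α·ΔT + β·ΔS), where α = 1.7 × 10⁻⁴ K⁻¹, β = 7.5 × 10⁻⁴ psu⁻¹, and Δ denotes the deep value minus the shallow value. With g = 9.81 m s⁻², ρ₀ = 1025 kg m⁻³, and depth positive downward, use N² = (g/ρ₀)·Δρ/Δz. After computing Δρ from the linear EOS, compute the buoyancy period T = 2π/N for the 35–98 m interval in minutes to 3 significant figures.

7.20 min

ΔT = -0.5 K, ΔS = +1.70 psu (deep − shallow).
Δρ/ρ₀ = −αΔT + βΔS = 8.50 × 10⁻⁵ + 1.275 × 10⁻³ = 1.36 × 10⁻³, so Δρ ≈ 1.394 kg m⁻³.
N² = (g/ρ₀)·Δρ/Δz = g·(Δρ/ρ₀)/Δz = 9.81 × 1.36 × 10⁻³ / 63 = 2.1177 × 10⁻⁴ s⁻².
N = √(2.1177 × 10⁻⁴) = 0.014552 rad s⁻¹ → T = 2π/N = 431.77 s = 7.1962 min ≈ 7.20 min.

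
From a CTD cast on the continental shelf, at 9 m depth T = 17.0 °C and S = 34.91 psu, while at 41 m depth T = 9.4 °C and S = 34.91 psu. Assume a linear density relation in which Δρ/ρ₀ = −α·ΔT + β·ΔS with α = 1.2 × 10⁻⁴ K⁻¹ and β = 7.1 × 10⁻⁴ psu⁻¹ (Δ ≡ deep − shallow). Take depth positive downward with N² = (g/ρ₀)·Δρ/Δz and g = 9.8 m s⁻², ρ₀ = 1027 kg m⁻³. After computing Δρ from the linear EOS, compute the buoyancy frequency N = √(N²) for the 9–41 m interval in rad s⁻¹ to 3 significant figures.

ΔT = -7.6 K, ΔS = +0.00 psu (deep − shallow).
Δρ/ρ₀ = −αΔT + βΔS = 9.12 × 10⁻⁴ + 0 = 9.12 × 10⁻⁴, so Δρ ≈ 0.9366 kg m⁻³.
N² = (g/ρ₀)·Δρ/Δz = g·(Δρ/ρ₀)/Δz = 9.8 × 9.12 × 10⁻⁴ / 32 = 2.7930 × 10⁻⁴ s⁻².
N = √(2.7930 × 10⁻⁴) = 0.016712 rad s⁻¹ ≈ 0.0167 rad s⁻¹.

0.0167 rad s⁻¹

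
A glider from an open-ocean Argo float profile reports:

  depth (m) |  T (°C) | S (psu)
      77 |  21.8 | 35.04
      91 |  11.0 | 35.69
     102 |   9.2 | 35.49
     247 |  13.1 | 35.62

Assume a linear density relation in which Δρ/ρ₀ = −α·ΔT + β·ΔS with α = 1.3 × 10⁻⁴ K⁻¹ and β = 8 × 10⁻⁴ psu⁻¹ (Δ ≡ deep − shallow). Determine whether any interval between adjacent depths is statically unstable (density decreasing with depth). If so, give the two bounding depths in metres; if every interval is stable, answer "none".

102–247 m

Evaluate Δρ/ρ₀ = −αΔT + βΔS across each adjacent pair:
  77–91 m: −αΔT+βΔS = −(1.3 × 10⁻⁴)(-10.8)+(8 × 10⁻⁴)(+0.65) = 1.9 × 10⁻³ → stable
  91–102 m: −αΔT+βΔS = −(1.3 × 10⁻⁴)(-1.8)+(8 × 10⁻⁴)(-0.20) = 7.4 × 10⁻⁵ → stable
  102–247 m: −αΔT+βΔS = −(1.3 × 10⁻⁴)(+3.9)+(8 × 10⁻⁴)(+0.13) = -4.0 × 10⁻⁴ → UNSTABLE
The 102–247 m interval has Δρ < 0: lighter water underlies denser water.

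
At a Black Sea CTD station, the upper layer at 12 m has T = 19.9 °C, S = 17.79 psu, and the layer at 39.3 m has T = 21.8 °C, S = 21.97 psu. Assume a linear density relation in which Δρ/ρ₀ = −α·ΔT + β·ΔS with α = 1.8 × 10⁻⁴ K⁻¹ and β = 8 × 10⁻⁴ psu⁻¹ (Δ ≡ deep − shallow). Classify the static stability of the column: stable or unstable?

ΔT = 21.8 − 19.9 = +1.9 K and ΔS = 21.97 − 17.79 = +4.18 psu (deep − shallow).
−αΔT = -3.42 × 10⁻⁴; βΔS = 3.344 × 10⁻³; sum Δρ/ρ₀ = 3.002 × 10⁻³.
Δρ/ρ₀ > 0, so Δρ > 0: deeper water is denser → statically stable.

stable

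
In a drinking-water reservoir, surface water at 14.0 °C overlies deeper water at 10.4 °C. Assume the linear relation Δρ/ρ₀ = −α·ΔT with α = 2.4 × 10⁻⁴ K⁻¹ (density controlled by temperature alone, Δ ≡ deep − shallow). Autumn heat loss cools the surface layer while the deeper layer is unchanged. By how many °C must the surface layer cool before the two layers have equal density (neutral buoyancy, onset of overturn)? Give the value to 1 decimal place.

3.6 °C

With temperature the only control, equal density requires T_surf′ = T_deep.
T_surf′ = 10.4 °C.
Cooling required: 14.0 − 10.4 = 3.6 °C.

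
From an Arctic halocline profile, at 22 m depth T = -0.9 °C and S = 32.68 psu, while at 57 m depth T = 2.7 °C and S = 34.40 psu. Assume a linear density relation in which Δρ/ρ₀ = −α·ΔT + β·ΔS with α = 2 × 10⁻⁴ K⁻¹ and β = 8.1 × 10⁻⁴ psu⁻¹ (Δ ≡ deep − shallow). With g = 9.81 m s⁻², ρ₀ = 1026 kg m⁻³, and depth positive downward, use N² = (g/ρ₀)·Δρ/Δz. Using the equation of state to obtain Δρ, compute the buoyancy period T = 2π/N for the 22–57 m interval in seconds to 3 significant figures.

ΔT = +3.6 K, ΔS = +1.72 psu (deep − shallow).
Δρ/ρ₀ = −αΔT + βΔS = -7.20 × 10⁻⁴ + 1.3932 × 10⁻³ = 6.732 × 10⁻⁴, so Δρ ≈ 0.6907 kg m⁻³.
N² = (g/ρ₀)·Δρ/Δz = g·(Δρ/ρ₀)/Δz = 9.81 × 6.732 × 10⁻⁴ / 35 = 1.8869 × 10⁻⁴ s⁻².
N = √(1.8869 × 10⁻⁴) = 0.013736 rad s⁻¹ → T = 2π/N = 457.42 s ≈ 457 s.

457 s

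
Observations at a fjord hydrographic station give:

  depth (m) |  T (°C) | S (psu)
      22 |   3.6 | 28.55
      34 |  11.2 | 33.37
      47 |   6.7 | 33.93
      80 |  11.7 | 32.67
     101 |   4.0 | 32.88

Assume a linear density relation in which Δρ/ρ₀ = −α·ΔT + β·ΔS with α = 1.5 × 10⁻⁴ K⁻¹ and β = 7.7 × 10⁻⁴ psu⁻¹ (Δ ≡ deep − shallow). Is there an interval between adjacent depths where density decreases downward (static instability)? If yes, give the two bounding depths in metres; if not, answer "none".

47–80 m

Evaluate Δρ/ρ₀ = −αΔT + βΔS across each adjacent pair:
  22–34 m: −αΔT+βΔS = −(1.5 × 10⁻⁴)(+7.6)+(7.7 × 10⁻⁴)(+4.82) = 2.6 × 10⁻³ → stable
  34–47 m: −αΔT+βΔS = −(1.5 × 10⁻⁴)(-4.5)+(7.7 × 10⁻⁴)(+0.56) = 1.1 × 10⁻³ → stable
  47–80 m: −αΔT+βΔS = −(1.5 × 10⁻⁴)(+5.0)+(7.7 × 10⁻⁴)(-1.26) = -1.7 × 10⁻³ → UNSTABLE
  80–101 m: −αΔT+βΔS = −(1.5 × 10⁻⁴)(-7.7)+(7.7 × 10⁻⁴)(+0.21) = 1.3 × 10⁻³ → stable
The 47–80 m interval has Δρ < 0: lighter water underlies denser water.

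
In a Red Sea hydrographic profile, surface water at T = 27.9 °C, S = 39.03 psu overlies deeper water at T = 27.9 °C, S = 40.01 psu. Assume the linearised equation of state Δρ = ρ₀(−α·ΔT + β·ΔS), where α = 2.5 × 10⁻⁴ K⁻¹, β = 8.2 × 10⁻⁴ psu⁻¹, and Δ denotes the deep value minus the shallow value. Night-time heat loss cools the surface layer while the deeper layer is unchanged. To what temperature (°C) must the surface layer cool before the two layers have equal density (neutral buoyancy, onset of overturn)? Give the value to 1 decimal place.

Neutral buoyancy requires Δρ = 0, i.e. −α(T_deep − T_surf′) + β(S_deep − S_surf) = 0.
T_surf′ = T_deep − (β/α)·ΔS = 27.9 − (8.2 × 10⁻⁴/2.5 × 10⁻⁴)·(+0.98) = 24.686 °C.
Cooling required: 27.9 − (24.686) = 3.214 °C.

24.7 °C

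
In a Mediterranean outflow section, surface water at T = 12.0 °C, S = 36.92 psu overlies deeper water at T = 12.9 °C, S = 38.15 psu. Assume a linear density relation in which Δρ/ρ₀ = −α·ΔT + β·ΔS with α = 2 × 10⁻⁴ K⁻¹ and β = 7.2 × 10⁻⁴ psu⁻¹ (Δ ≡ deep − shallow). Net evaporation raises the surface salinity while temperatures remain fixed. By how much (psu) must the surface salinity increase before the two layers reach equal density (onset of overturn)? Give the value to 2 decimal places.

0.98 psu

Neutral buoyancy requires −α(T_deep − T_surf) + β(S_deep − S_surf′) = 0.
S_surf′ = S_deep − (α/β)·ΔT = 38.15 − (2 × 10⁻⁴/7.2 × 10⁻⁴)·(+0.9) = 37.9000 psu.
Increase required: 37.9000 − 36.92 = 0.9800 psu.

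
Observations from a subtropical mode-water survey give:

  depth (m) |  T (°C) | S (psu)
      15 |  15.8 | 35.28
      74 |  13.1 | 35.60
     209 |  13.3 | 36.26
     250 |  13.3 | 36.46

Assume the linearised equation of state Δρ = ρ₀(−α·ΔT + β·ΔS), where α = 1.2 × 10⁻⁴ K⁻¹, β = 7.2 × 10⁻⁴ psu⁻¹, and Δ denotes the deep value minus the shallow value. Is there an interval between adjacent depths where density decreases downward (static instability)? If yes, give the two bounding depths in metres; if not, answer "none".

none

Evaluate Δρ/ρ₀ = −αΔT + βΔS across each adjacent pair:
  15–74 m: −αΔT+βΔS = −(1.2 × 10⁻⁴)(-2.7)+(7.2 × 10⁻⁴)(+0.32) = 5.5 × 10⁻⁴ → stable
  74–209 m: −αΔT+βΔS = −(1.2 × 10⁻⁴)(+0.2)+(7.2 × 10⁻⁴)(+0.66) = 4.5 × 10⁻⁴ → stable
  209–250 m: −αΔT+βΔS = −(1.2 × 10⁻⁴)(+0.0)+(7.2 × 10⁻⁴)(+0.20) = 1.4 × 10⁻⁴ → stable
Every interval has Δρ > 0: the column is stably stratified throughout.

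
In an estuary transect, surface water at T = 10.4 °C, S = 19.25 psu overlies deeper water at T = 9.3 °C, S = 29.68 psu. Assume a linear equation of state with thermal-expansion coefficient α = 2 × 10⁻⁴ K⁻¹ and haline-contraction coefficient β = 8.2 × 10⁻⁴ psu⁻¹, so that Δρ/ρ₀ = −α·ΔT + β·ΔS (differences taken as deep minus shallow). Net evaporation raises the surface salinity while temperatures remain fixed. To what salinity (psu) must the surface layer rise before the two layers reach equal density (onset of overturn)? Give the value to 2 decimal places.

29.95 psu

Neutral buoyancy requires −α(T_deep − T_surf) + β(S_deep − S_surf′) = 0.
S_surf′ = S_deep − (α/β)·ΔT = 29.68 − (2 × 10⁻⁴/8.2 × 10⁻⁴)·(-1.1) = 29.9483 psu.
Increase required: 29.9483 − 19.25 = 10.6983 psu.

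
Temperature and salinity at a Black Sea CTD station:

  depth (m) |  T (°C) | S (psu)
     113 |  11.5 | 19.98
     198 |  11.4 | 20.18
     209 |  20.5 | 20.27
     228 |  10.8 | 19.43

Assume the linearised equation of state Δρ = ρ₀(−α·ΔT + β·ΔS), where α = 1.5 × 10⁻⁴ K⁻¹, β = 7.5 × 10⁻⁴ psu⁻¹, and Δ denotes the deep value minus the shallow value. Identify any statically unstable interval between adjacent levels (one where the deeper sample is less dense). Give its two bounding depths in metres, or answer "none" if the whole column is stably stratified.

Evaluate Δρ/ρ₀ = −αΔT + βΔS across each adjacent pair:
  113–198 m: −αΔT+βΔS = −(1.5 × 10⁻⁴)(-0.1)+(7.5 × 10⁻⁴)(+0.20) = 1.6 × 10⁻⁴ → stable
  198–209 m: −αΔT+βΔS = −(1.5 × 10⁻⁴)(+9.1)+(7.5 × 10⁻⁴)(+0.09) = -1.3 × 10⁻³ → UNSTABLE
  209–228 m: −αΔT+βΔS = −(1.5 × 10⁻⁴)(-9.7)+(7.5 × 10⁻⁴)(-0.84) = 8.2 × 10⁻⁴ → stable
The 198–209 m interval has Δρ < 0: lighter water underlies denser water.

198–209 m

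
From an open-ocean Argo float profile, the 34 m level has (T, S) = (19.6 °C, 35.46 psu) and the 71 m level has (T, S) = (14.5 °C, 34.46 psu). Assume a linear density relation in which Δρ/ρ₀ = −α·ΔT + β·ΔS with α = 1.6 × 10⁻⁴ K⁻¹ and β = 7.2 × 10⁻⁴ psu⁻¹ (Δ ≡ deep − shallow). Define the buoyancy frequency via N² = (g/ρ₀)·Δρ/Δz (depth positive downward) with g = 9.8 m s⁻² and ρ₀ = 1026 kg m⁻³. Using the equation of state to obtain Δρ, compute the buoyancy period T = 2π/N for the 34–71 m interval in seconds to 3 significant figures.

ΔT = -5.1 K, ΔS = -1.00 psu (deep − shallow).
Δρ/ρ₀ = −αΔT + βΔS = 8.16 × 10⁻⁴ − 7.20 × 10⁻⁴ = 9.60 × 10⁻⁵, so Δρ ≈ 0.09850 kg m⁻³.
N² = (g/ρ₀)·Δρ/Δz = g·(Δρ/ρ₀)/Δz = 9.8 × 9.60 × 10⁻⁵ / 37 = 2.5427 × 10⁻⁵ s⁻².
N = √(2.5427 × 10⁻⁵) = 5.0425 × 10⁻³ rad s⁻¹ → T = 2π/N = 1.2460 × 10³ s ≈ 1.25 × 10³ s.

1.25 × 10³ s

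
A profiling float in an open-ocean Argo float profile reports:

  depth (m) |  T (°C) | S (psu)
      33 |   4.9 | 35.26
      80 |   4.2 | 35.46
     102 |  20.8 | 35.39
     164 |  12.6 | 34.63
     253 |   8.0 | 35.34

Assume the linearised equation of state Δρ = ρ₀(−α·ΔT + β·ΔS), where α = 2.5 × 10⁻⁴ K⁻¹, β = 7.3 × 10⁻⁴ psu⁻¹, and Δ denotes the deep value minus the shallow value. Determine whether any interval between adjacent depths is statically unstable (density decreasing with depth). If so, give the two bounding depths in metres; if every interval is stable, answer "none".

Evaluate Δρ/ρ₀ = −αΔT + βΔS across each adjacent pair:
  33–80 m: −αΔT+βΔS = −(2.5 × 10⁻⁴)(-0.7)+(7.3 × 10⁻⁴)(+0.20) = 3.2 × 10⁻⁴ → stable
  80–102 m: −αΔT+βΔS = −(2.5 × 10⁻⁴)(+16.6)+(7.3 × 10⁻⁴)(-0.07) = -4.2 × 10⁻³ → UNSTABLE
  102–164 m: −αΔT+βΔS = −(2.5 × 10⁻⁴)(-8.2)+(7.3 × 10⁻⁴)(-0.76) = 1.5 × 10⁻³ → stable
  164–253 m: −αΔT+βΔS = −(2.5 × 10⁻⁴)(-4.6)+(7.3 × 10⁻⁴)(+0.71) = 1.7 × 10⁻³ → stable
The 80–102 m interval has Δρ < 0: lighter water underlies denser water.

80–102 m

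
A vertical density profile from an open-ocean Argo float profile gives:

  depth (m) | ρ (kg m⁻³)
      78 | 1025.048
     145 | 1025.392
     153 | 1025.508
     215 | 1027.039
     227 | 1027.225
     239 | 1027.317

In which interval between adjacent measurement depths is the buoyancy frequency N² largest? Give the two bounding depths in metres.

Compute the density gradient over each adjacent pair:
  78–145 m: Δρ/Δz = 0.344/67 = 5.1 × 10⁻³ kg m⁻⁴
  145–153 m: Δρ/Δz = 0.116/8 = 0.015 kg m⁻⁴
  153–215 m: Δρ/Δz = 1.531/62 = 0.025 kg m⁻⁴
  215–227 m: Δρ/Δz = 0.186/12 = 0.015 kg m⁻⁴
  227–239 m: Δρ/Δz = 0.092/12 = 7.7 × 10⁻³ kg m⁻⁴
The largest gradient is in the 153–215 m interval — the pycnocline.

153–215 m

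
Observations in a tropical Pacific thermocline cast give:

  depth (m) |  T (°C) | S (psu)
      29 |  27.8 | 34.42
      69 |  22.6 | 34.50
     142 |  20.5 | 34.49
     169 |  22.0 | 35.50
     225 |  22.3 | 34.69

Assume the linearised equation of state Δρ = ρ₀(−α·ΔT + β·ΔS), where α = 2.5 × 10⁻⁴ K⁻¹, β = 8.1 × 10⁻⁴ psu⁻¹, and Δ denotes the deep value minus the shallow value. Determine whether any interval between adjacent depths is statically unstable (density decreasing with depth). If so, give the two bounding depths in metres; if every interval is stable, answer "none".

Evaluate Δρ/ρ₀ = −αΔT + βΔS across each adjacent pair:
  29–69 m: −αΔT+βΔS = −(2.5 × 10⁻⁴)(-5.2)+(8.1 × 10⁻⁴)(+0.08) = 1.4 × 10⁻³ → stable
  69–142 m: −αΔT+βΔS = −(2.5 × 10⁻⁴)(-2.1)+(8.1 × 10⁻⁴)(-0.01) = 5.2 × 10⁻⁴ → stable
  142–169 m: −αΔT+βΔS = −(2.5 × 10⁻⁴)(+1.5)+(8.1 × 10⁻⁴)(+1.01) = 4.4 × 10⁻⁴ → stable
  169–225 m: −αΔT+βΔS = −(2.5 × 10⁻⁴)(+0.3)+(8.1 × 10⁻⁴)(-0.81) = -7.3 × 10⁻⁴ → UNSTABLE
The 169–225 m interval has Δρ < 0: lighter water underlies denser water.

169–225 m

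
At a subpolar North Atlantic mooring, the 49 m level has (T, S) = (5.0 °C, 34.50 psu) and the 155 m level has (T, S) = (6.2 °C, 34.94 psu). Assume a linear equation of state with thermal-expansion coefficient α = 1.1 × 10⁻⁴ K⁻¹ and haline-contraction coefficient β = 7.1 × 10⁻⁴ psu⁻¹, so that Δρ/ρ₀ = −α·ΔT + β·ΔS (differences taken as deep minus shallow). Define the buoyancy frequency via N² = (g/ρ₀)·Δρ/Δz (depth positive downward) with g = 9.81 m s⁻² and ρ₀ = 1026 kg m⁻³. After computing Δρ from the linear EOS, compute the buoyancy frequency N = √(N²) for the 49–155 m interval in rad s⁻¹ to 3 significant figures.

4.09 × 10⁻³ rad s⁻¹

ΔT = +1.2 K, ΔS = +0.44 psu (deep − shallow).
Δρ/ρ₀ = −αΔT + βΔS = -1.32 × 10⁻⁴ + 3.124 × 10⁻⁴ = 1.804 × 10⁻⁴, so Δρ ≈ 0.1851 kg m⁻³.
N² = (g/ρ₀)·Δρ/Δz = g·(Δρ/ρ₀)/Δz = 9.81 × 1.804 × 10⁻⁴ / 106 = 1.6696 × 10⁻⁵ s⁻².
N = √(1.6696 × 10⁻⁵) = 4.0861 × 10⁻³ rad s⁻¹ ≈ 4.09 × 10⁻³ rad s⁻¹.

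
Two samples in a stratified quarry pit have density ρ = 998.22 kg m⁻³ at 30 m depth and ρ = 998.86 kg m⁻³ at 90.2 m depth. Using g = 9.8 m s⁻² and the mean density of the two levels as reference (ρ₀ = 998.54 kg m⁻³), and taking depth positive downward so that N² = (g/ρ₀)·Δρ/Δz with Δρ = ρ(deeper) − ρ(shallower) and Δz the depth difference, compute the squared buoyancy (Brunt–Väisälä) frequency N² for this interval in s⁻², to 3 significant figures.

1.04 × 10⁻⁴ s⁻²

Δρ = 998.86 − 998.22 = 0.64 kg m⁻³ over Δz = 90.2 − 30 = 60.2 m.
N² = (9.8/998.54) × (0.64/60.2) = 1.0434 × 10⁻⁴ s⁻² ≈ 1.04 × 10⁻⁴ s⁻².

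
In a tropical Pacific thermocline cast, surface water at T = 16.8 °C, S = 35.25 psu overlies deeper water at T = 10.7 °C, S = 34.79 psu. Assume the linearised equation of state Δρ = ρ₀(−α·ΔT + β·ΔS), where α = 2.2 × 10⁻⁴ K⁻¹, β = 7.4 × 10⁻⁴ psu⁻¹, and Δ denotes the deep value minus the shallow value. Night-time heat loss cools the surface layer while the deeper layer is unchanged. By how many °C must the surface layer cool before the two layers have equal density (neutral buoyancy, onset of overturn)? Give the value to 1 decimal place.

4.6 °C

Neutral buoyancy requires Δρ = 0, i.e. −α(T_deep − T_surf′) + β(S_deep − S_surf) = 0.
T_surf′ = T_deep − (β/α)·ΔS = 10.7 − (7.4 × 10⁻⁴/2.2 × 10⁻⁴)·(-0.46) = 12.247 °C.
Cooling required: 16.8 − (12.247) = 4.553 °C.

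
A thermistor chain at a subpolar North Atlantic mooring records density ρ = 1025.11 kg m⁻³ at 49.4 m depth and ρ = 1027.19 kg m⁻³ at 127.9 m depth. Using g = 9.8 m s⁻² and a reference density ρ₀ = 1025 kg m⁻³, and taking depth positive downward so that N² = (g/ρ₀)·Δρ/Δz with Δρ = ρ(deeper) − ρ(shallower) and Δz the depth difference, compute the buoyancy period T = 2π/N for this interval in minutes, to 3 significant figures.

6.58 min

Δρ = 1027.19 − 1025.11 = 2.08 kg m⁻³ over Δz = 127.9 − 49.4 = 78.5 m.
N² = (9.8/1025) × (2.08/78.5) = 2.5334 × 10⁻⁴ s⁻².
N = √(2.5334 × 10⁻⁴) = 0.015917 rad s⁻¹, so T = 2π/N = 394.75 s = 6.5792 min ≈ 6.58 min.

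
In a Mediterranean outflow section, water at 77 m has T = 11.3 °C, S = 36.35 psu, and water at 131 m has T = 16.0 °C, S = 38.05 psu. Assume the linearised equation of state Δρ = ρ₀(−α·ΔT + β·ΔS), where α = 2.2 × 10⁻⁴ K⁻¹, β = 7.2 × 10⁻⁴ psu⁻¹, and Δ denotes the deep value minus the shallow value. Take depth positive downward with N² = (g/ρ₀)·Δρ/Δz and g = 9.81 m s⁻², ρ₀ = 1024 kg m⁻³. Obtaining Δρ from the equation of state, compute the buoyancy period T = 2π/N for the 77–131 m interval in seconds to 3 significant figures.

ΔT = +4.7 K, ΔS = +1.70 psu (deep − shallow).
Δρ/ρ₀ = −αΔT + βΔS = -1.034 × 10⁻³ + 1.224 × 10⁻³ = 1.90 × 10⁻⁴, so Δρ ≈ 0.1946 kg m⁻³.
N² = (g/ρ₀)·Δρ/Δz = g·(Δρ/ρ₀)/Δz = 9.81 × 1.90 × 10⁻⁴ / 54 = 3.4517 × 10⁻⁵ s⁻².
N = √(3.4517 × 10⁻⁵) = 5.8751 × 10⁻³ rad s⁻¹ → T = 2π/N = 1.0695 × 10³ s ≈ 1.07 × 10³ s.

1.07 × 10³ s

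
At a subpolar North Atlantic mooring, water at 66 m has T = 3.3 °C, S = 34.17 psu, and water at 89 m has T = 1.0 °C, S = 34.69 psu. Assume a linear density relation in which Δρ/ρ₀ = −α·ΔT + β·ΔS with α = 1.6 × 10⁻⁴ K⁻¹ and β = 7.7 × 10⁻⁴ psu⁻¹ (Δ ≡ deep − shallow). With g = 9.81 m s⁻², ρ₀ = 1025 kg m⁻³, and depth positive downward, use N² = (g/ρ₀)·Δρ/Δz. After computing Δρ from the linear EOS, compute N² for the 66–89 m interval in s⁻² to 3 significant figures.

3.28 × 10⁻⁴ s⁻²

ΔT = -2.3 K, ΔS = +0.52 psu (deep − shallow).
Δρ/ρ₀ = −αΔT + βΔS = 3.68 × 10⁻⁴ + 4.004 × 10⁻⁴ = 7.684 × 10⁻⁴, so Δρ ≈ 0.7876 kg m⁻³.
N² = (g/ρ₀)·Δρ/Δz = g·(Δρ/ρ₀)/Δz = 9.81 × 7.684 × 10⁻⁴ / 23 = 3.2774 × 10⁻⁴ s⁻² ≈ 3.28 × 10⁻⁴ s⁻².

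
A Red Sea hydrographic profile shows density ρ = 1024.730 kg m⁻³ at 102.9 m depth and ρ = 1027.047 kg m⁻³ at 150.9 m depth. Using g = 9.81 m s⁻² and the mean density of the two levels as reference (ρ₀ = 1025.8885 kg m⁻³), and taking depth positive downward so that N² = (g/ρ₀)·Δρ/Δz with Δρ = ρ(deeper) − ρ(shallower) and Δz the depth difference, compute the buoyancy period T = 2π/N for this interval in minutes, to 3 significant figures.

4.87 min

Δρ = 1027.047 − 1024.730 = 2.317 kg m⁻³ over Δz = 150.9 − 102.9 = 48 m.
N² = (9.81/1025.8885) × (2.317/48) = 4.6159 × 10⁻⁴ s⁻².
N = √(4.6159 × 10⁻⁴) = 0.021485 rad s⁻¹, so T = 2π/N = 292.45 s = 4.8742 min ≈ 4.87 min.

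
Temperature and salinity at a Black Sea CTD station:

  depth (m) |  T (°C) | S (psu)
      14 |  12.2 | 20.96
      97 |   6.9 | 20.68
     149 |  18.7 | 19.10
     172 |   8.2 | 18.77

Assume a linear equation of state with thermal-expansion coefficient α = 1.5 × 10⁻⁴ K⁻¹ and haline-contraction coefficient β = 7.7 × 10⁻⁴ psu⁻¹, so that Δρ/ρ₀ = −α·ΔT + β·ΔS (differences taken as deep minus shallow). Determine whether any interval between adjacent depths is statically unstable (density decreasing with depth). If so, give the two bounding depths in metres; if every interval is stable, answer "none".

97–149 m

Evaluate Δρ/ρ₀ = −αΔT + βΔS across each adjacent pair:
  14–97 m: −αΔT+βΔS = −(1.5 × 10⁻⁴)(-5.3)+(7.7 × 10⁻⁴)(-0.28) = 5.8 × 10⁻⁴ → stable
  97–149 m: −αΔT+βΔS = −(1.5 × 10⁻⁴)(+11.8)+(7.7 × 10⁻⁴)(-1.58) = -3.0 × 10⁻³ → UNSTABLE
  149–172 m: −αΔT+βΔS = −(1.5 × 10⁻⁴)(-10.5)+(7.7 × 10⁻⁴)(-0.33) = 1.3 × 10⁻³ → stable
The 97–149 m interval has Δρ < 0: lighter water underlies denser water.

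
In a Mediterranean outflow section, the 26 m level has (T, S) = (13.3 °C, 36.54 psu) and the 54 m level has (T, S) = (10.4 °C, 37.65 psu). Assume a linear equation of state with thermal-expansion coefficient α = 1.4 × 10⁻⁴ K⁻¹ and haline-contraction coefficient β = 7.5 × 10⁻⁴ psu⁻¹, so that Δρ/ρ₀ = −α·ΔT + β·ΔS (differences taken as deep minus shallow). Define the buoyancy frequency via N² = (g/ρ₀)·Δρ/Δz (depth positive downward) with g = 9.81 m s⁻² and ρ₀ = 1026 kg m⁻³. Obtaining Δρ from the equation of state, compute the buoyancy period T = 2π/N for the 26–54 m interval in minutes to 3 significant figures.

5.03 min

ΔT = -2.9 K, ΔS = +1.11 psu (deep − shallow).
Δρ/ρ₀ = −αΔT + βΔS = 4.06 × 10⁻⁴ + 8.325 × 10⁻⁴ = 1.2385 × 10⁻³, so Δρ ≈ 1.271 kg m⁻³.
N² = (g/ρ₀)·Δρ/Δz = g·(Δρ/ρ₀)/Δz = 9.81 × 1.2385 × 10⁻³ / 28 = 4.3392 × 10⁻⁴ s⁻².
N = √(4.3392 × 10⁻⁴) = 0.020831 rad s⁻¹ → T = 2π/N = 301.63 s = 5.0272 min ≈ 5.03 min.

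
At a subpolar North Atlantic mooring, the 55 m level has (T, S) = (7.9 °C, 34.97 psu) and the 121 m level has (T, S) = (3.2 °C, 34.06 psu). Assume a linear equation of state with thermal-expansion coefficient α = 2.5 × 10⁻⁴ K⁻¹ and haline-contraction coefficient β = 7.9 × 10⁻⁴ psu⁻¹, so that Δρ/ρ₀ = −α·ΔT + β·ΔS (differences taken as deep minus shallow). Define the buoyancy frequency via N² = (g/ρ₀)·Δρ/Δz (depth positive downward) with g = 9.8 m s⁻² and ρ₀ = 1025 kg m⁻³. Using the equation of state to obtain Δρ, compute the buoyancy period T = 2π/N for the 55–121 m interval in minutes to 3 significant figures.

ΔT = -4.7 K, ΔS = -0.91 psu (deep − shallow).
Δρ/ρ₀ = −αΔT + βΔS = 1.175 × 10⁻³ − 7.189 × 10⁻⁴ = 4.561 × 10⁻⁴, so Δρ ≈ 0.4675 kg m⁻³.
N² = (g/ρ₀)·Δρ/Δz = g·(Δρ/ρ₀)/Δz = 9.8 × 4.561 × 10⁻⁴ / 66 = 6.7724 × 10⁻⁵ s⁻².
N = √(6.7724 × 10⁻⁵) = 8.2295 × 10⁻³ rad s⁻¹ → T = 2π/N = 763.50 s = 12.725 min ≈ 12.7 min.

12.7 min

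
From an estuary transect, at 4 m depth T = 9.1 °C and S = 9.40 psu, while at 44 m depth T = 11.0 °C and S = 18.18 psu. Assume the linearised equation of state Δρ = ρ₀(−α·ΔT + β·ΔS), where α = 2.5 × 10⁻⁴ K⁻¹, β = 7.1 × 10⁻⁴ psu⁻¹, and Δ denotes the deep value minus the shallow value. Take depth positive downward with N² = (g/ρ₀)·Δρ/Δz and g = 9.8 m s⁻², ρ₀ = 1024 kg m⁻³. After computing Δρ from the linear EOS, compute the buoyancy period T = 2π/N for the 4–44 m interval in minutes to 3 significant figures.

2.79 min

ΔT = +1.9 K, ΔS = +8.78 psu (deep − shallow).
Δρ/ρ₀ = −αΔT + βΔS = -4.75 × 10⁻⁴ + 6.2338 × 10⁻³ = 5.7588 × 10⁻³, so Δρ ≈ 5.897 kg m⁻³.
N² = (g/ρ₀)·Δρ/Δz = g·(Δρ/ρ₀)/Δz = 9.8 × 5.7588 × 10⁻³ / 40 = 1.4109 × 10⁻³ s⁻².
N = √(1.4109 × 10⁻³) = 0.037562 rad s⁻¹ → T = 2π/N = 167.28 s = 2.7880 min ≈ 2.79 min.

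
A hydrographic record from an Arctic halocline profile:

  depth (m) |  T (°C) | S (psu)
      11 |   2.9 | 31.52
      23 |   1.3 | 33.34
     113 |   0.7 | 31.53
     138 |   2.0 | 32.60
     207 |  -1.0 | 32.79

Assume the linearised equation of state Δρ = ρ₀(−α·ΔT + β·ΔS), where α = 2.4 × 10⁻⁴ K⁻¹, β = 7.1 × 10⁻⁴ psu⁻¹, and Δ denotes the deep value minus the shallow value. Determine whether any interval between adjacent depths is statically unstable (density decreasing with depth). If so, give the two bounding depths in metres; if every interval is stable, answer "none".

Evaluate Δρ/ρ₀ = −αΔT + βΔS across each adjacent pair:
  11–23 m: −αΔT+βΔS = −(2.4 × 10⁻⁴)(-1.6)+(7.1 × 10⁻⁴)(+1.82) = 1.7 × 10⁻³ → stable
  23–113 m: −αΔT+βΔS = −(2.4 × 10⁻⁴)(-0.6)+(7.1 × 10⁻⁴)(-1.81) = -1.1 × 10⁻³ → UNSTABLE
  113–138 m: −αΔT+βΔS = −(2.4 × 10⁻⁴)(+1.3)+(7.1 × 10⁻⁴)(+1.07) = 4.5 × 10⁻⁴ → stable
  138–207 m: −αΔT+βΔS = −(2.4 × 10⁻⁴)(-3.0)+(7.1 × 10⁻⁴)(+0.19) = 8.5 × 10⁻⁴ → stable
The 23–113 m interval has Δρ < 0: lighter water underlies denser water.

23–113 m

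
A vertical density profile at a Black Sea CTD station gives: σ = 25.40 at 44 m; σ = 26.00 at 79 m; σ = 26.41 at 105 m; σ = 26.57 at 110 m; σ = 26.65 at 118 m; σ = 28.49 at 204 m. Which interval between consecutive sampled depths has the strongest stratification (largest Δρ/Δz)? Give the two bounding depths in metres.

105–110 m

Compute the density gradient over each adjacent pair:
  44–79 m: Δρ/Δz = 0.60/35 = 0.017 kg m⁻⁴
  79–105 m: Δρ/Δz = 0.41/26 = 0.016 kg m⁻⁴
  105–110 m: Δρ/Δz = 0.16/5 = 0.032 kg m⁻⁴
  110–118 m: Δρ/Δz = 0.08/8 = 0.010 kg m⁻⁴
  118–204 m: Δρ/Δz = 1.84/86 = 0.021 kg m⁻⁴
The largest gradient is in the 105–110 m interval — the pycnocline.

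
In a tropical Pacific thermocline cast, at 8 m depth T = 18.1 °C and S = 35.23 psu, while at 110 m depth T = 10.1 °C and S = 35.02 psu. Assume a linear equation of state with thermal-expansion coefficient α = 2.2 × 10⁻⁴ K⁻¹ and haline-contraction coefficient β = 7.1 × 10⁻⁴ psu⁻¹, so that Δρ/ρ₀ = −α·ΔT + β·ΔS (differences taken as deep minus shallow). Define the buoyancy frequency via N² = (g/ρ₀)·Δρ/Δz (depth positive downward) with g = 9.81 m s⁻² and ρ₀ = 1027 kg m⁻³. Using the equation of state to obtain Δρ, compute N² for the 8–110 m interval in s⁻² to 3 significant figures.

1.55 × 10⁻⁴ s⁻²

ΔT = -8.0 K, ΔS = -0.21 psu (deep − shallow).
Δρ/ρ₀ = −αΔT + βΔS = 1.76 × 10⁻³ − 1.491 × 10⁻⁴ = 1.6109 × 10⁻³, so Δρ ≈ 1.654 kg m⁻³.
N² = (g/ρ₀)·Δρ/Δz = g·(Δρ/ρ₀)/Δz = 9.81 × 1.6109 × 10⁻³ / 102 = 1.5493 × 10⁻⁴ s⁻² ≈ 1.55 × 10⁻⁴ s⁻².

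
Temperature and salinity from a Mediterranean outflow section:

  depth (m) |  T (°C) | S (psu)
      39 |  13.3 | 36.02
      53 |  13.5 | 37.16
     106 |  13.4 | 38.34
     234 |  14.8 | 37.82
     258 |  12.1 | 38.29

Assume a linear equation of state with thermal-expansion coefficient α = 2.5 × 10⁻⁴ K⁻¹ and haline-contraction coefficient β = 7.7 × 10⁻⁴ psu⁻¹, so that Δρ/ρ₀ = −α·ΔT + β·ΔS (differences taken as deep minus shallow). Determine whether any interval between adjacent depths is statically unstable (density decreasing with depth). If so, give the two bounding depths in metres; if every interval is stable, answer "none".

106–234 m

Evaluate Δρ/ρ₀ = −αΔT + βΔS across each adjacent pair:
  39–53 m: −αΔT+βΔS = −(2.5 × 10⁻⁴)(+0.2)+(7.7 × 10⁻⁴)(+1.14) = 8.3 × 10⁻⁴ → stable
  53–106 m: −αΔT+βΔS = −(2.5 × 10⁻⁴)(-0.1)+(7.7 × 10⁻⁴)(+1.18) = 9.3 × 10⁻⁴ → stable
  106–234 m: −αΔT+βΔS = −(2.5 × 10⁻⁴)(+1.4)+(7.7 × 10⁻⁴)(-0.52) = -7.5 × 10⁻⁴ → UNSTABLE
  234–258 m: −αΔT+βΔS = −(2.5 × 10⁻⁴)(-2.7)+(7.7 × 10⁻⁴)(+0.47) = 1.0 × 10⁻³ → stable
The 106–234 m interval has Δρ < 0: lighter water underlies denser water.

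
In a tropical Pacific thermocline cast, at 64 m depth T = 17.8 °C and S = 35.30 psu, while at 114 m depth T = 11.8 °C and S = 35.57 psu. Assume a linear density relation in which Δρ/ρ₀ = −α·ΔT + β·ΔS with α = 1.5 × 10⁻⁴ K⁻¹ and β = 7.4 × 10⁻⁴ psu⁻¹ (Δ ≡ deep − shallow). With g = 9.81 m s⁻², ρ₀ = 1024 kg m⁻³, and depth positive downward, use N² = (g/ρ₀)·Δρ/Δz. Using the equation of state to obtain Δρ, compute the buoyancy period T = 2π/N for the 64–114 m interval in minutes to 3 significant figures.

ΔT = -6.0 K, ΔS = +0.27 psu (deep − shallow).
Δρ/ρ₀ = −αΔT + βΔS = 9.00 × 10⁻⁴ + 1.998 × 10⁻⁴ = 1.0998 × 10⁻³, so Δρ ≈ 1.126 kg m⁻³.
N² = (g/ρ₀)·Δρ/Δz = g·(Δρ/ρ₀)/Δz = 9.81 × 1.0998 × 10⁻³ / 50 = 2.1578 × 10⁻⁴ s⁻².
N = √(2.1578 × 10⁻⁴) = 0.014689 rad s⁻¹ → T = 2π/N = 427.75 s = 7.1292 min ≈ 7.13 min.

7.13 min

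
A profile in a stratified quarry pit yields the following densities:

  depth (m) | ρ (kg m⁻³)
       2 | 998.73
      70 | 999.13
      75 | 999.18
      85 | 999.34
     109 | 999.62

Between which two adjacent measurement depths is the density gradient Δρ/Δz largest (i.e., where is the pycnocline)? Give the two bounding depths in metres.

75–85 m

Compute the density gradient over each adjacent pair:
  2–70 m: Δρ/Δz = 0.40/68 = 5.9 × 10⁻³ kg m⁻⁴
  70–75 m: Δρ/Δz = 0.05/5 = 0.010 kg m⁻⁴
  75–85 m: Δρ/Δz = 0.16/10 = 0.016 kg m⁻⁴
  85–109 m: Δρ/Δz = 0.28/24 = 0.012 kg m⁻⁴
The largest gradient is in the 75–85 m interval — the pycnocline.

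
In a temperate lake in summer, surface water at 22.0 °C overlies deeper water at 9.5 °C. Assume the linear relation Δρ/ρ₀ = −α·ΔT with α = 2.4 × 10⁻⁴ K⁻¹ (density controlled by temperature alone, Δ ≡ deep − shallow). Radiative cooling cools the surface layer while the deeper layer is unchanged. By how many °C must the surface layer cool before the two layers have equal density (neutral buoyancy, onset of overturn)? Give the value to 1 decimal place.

12.5 °C

With temperature the only control, equal density requires T_surf′ = T_deep.
T_surf′ = 9.5 °C.
Cooling required: 22.0 − 9.5 = 12.5 °C.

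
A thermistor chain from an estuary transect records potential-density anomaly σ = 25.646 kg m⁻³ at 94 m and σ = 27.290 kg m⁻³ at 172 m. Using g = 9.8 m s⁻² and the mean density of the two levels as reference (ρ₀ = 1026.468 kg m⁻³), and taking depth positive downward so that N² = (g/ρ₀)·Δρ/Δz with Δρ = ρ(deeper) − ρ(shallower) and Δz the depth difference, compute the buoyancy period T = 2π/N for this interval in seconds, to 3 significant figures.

443 s

Δρ = 1027.290 − 1025.646 = 1.644 kg m⁻³ over Δz = 172 − 94 = 78 m.
N² = (9.8/1026.468) × (1.644/78) = 2.0123 × 10⁻⁴ s⁻².
N = √(2.0123 × 10⁻⁴) = 0.014186 rad s⁻¹, so T = 2π/N = 442.91 s ≈ 443 s.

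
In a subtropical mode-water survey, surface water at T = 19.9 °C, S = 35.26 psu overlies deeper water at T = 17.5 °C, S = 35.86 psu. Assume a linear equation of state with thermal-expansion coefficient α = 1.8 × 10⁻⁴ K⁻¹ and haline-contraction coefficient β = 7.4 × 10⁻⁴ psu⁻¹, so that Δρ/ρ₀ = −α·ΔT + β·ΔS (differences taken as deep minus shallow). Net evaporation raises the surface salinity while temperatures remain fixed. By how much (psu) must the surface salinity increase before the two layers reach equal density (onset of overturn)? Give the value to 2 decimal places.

Neutral buoyancy requires −α(T_deep − T_surf) + β(S_deep − S_surf′) = 0.
S_surf′ = S_deep − (α/β)·ΔT = 35.86 − (1.8 × 10⁻⁴/7.4 × 10⁻⁴)·(-2.4) = 36.4438 psu.
Increase required: 36.4438 − 35.26 = 1.1838 psu.

1.18 psu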